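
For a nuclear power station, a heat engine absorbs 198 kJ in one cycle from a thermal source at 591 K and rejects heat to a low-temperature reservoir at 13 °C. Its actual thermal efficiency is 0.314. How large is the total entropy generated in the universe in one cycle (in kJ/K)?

ΔS_univ ≈ 0.140 kJ/K

T_C = 13 °C → 13 + 273.15 = 286.15 K.
W = η·Q_H = 0.314 × 198 = 62.17 kJ, so Q_C = Q_H − W = 135.8 kJ.
Entropy balance on the reservoirs: −Q_H/T_H = -0.3350 kJ/K, +Q_C/T_C = 0.4747 kJ/K.
ΔS_univ = −Q_H/T_H + Q_C/T_C = 0.140 kJ/K (> 0, since η = 0.314 < η_Carnot = 0.516).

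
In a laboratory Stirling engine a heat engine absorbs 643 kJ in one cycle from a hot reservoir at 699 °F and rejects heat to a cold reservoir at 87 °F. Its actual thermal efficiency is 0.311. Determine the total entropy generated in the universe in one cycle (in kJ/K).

ΔS_univ ≈ 0.460 kJ/K

T_H = 699 °F → (699 − 32) × 5/9 = 370.56 °C = 643.71 K.
T_C = 87 °F → (87 − 32) × 5/9 = 30.56 °C = 303.71 K.
W = η·Q_H = 0.311 × 643 = 200.0 kJ, so Q_C = Q_H − W = 443.0 kJ.
Reservoir entropy changes: ΔS_H = −Q_H/T_H = −643/643.71 = -0.9989 kJ/K and ΔS_C = +Q_C/T_C = 443.0/303.71 = 1.459 kJ/K.
ΔS_univ = −Q_H/T_H + Q_C/T_C = 0.460 kJ/K (> 0, since η = 0.311 < η_Carnot = 0.528).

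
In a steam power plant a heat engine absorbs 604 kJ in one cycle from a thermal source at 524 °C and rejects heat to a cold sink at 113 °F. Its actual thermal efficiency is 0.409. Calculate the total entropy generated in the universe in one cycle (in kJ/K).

T_H = 524 °C → 524 + 273.15 = 797.15 K.
T_C = 113 °F → (113 − 32) × 5/9 = 45.00 °C = 318.15 K.
W = η·Q_H = 0.409 × 604 = 247.0 kJ, so Q_C = Q_H − W = 357.0 kJ.
Entropy balance on the reservoirs: −Q_H/T_H = -0.7577 kJ/K, +Q_C/T_C = 1.122 kJ/K.
ΔS_univ = −Q_H/T_H + Q_C/T_C = 0.364 kJ/K (> 0, since η = 0.409 < η_Carnot = 0.601).

ΔS_univ ≈ 0.364 kJ/K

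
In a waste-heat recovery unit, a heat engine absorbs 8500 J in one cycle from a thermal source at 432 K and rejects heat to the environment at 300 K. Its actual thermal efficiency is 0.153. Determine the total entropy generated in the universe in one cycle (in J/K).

W = η·Q_H = 0.153 × 8500 = 1300 J, so Q_C = Q_H − W = 7200 J.
Reservoir entropy changes: ΔS_H = −Q_H/T_H = −8500/432.00 = -19.68 J/K and ΔS_C = +Q_C/T_C = 7200/300.00 = 24.00 J/K.
ΔS_univ = −Q_H/T_H + Q_C/T_C = 4.32 J/K (> 0, since η = 0.153 < η_Carnot = 0.306).

ΔS_univ ≈ 4.32 J/K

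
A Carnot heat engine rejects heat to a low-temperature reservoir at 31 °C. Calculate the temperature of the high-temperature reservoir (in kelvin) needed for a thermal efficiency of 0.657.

T_C = 31 °C → 31 + 273.15 = 304.15 K.
From η = 1 − T_C/T_H, solving for T_H gives T_H = T_C/(1 − η) = 304.15/(1 − 0.657) = 886.7 K.

T_H ≈ 886.7 K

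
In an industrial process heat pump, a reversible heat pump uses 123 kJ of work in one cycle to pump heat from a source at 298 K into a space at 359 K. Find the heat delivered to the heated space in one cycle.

The Carnot heat-pump COP is COP_HP = T_H/(T_H − T_C) = 359.00/61.00 = 5.8852.
Q_H = COP_HP · W = 5.8852 × 123 = 724 kJ.

Q_H ≈ 724 kJ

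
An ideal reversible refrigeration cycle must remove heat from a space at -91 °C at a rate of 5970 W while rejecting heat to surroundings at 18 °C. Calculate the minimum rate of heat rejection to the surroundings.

T_H = 18 °C → 18 + 273.15 = 291.15 K.
T_C = -91 °C → -91 + 273.15 = 182.15 K.
For a reversible cycle Q_H/Q_C = T_H/T_C, so Q_H = Q_C·T_H/T_C = 5970 × 291.15/182.15 = 9540 W.

Q̇_H ≈ 9540 W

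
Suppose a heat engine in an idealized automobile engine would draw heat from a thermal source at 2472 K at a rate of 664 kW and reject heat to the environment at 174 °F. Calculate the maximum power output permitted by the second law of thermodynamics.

T_C = 174 °F → (174 − 32) × 5/9 = 78.89 °C = 352.04 K.
No engine can exceed the Carnot limit: η_max = 1 − T_C/T_H = 1 − 352.04/2472.00 = 0.8576.
W_max = η_max · Q_H = 0.8576 × 664 = 569.4 kW.

Ẇ_max ≈ 569.4 kW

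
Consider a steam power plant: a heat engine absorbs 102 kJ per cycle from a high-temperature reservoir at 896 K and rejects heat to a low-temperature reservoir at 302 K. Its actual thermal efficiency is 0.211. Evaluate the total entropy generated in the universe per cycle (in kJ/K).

ΔS_univ ≈ 0.153 kJ/K

W = η·Q_H = 0.211 × 102 = 21.52 kJ, so Q_C = Q_H − W = 80.48 kJ.
Reservoir entropy changes: ΔS_H = −Q_H/T_H = −102/896.00 = -0.1138 kJ/K and ΔS_C = +Q_C/T_C = 80.48/302.00 = 0.2665 kJ/K.
ΔS_univ = −Q_H/T_H + Q_C/T_C = 0.153 kJ/K (> 0, since η = 0.211 < η_Carnot = 0.663).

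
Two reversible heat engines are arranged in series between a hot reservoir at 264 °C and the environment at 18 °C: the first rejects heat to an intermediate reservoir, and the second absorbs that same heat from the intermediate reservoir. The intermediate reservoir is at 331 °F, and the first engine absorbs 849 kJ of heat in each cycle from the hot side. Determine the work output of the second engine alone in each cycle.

T_H = 264 °C → 264 + 273.15 = 537.15 K.
T_C = 18 °C → 18 + 273.15 = 291.15 K.
T_m = 331 °F → (331 − 32) × 5/9 = 166.11 °C = 439.26 K.
Heat entering the second stage: Q_m = Q_H·(T_m/T_H) = 849 × 439.26/537.15 = 694.3 kJ.
Second-stage efficiency η₂ = 1 − T_C/T_m = 1 − 291.15/439.26 = 0.3372, so W₂ = η₂·Q_m = 234.1 kJ.

W₂ ≈ 234.1 kJ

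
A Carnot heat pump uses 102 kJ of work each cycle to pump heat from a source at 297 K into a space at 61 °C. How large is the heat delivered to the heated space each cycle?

T_H = 61 °C → 61 + 273.15 = 334.15 K.
Reversible heating COP: COP_HP = T_H/(T_H − T_C) = 334.15/37.15 = 8.9946.
Q_H = COP_HP · W = 8.9946 × 102 = 917.5 kJ.

Q_H ≈ 917.5 kJ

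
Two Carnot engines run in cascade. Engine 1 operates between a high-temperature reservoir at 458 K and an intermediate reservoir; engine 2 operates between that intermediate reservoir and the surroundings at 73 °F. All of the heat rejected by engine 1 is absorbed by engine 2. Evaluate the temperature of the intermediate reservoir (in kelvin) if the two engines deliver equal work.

T_C = 73 °F → (73 − 32) × 5/9 = 22.78 °C = 295.93 K.
For reversible stages Q_m = Q_H·(T_m/T_H). Setting W₁ = Q_H(1 − T_m/T_H) equal to W₂ = Q_m(1 − T_C/T_m) = Q_H·(T_m − T_C)/T_H gives T_H − T_m = T_m − T_C, so T_m = (T_H + T_C)/2 = (458.00 + 295.93)/2 = 377 K.

T_m ≈ 377 K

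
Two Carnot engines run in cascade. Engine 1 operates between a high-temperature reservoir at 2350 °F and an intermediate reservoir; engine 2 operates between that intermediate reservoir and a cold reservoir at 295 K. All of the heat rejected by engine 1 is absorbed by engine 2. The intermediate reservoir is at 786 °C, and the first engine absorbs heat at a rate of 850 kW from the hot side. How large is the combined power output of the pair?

T_H = 2350 °F → (2350 − 32) × 5/9 = 1287.78 °C = 1560.93 K.
Two reversible stages in series are equivalent to a single Carnot engine between T_H and T_C, so η_total = 1 − T_C/T_H = 1 − 295.00/1560.93 = 0.8110.
W_total = η_total · Q_H = 0.8110 × 850 = 689.4 kW.

Ẇ_total ≈ 689.4 kW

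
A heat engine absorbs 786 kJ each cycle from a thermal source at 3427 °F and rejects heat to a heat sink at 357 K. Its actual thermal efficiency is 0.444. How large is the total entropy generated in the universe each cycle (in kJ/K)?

ΔS_univ ≈ 0.860 kJ/K

T_H = 3427 °F → (3427 − 32) × 5/9 = 1886.11 °C = 2159.26 K.
W = η·Q_H = 0.444 × 786 = 349.0 kJ, so Q_C = Q_H − W = 437.0 kJ.
Entropy balance on the reservoirs: −Q_H/T_H = -0.3640 kJ/K, +Q_C/T_C = 1.224 kJ/K.
ΔS_univ = −Q_H/T_H + Q_C/T_C = 0.860 kJ/K (> 0, since η = 0.444 < η_Carnot = 0.835).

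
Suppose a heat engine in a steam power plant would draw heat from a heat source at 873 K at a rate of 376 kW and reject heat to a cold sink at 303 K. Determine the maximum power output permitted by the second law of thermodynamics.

Ẇ_max ≈ 245 kW

The upper bound on efficiency is η_max = 1 − T_C/T_H = 1 − 303.00/873.00 = 0.6529.
W_max = η_max · Q_H = 0.6529 × 376 = 245 kW.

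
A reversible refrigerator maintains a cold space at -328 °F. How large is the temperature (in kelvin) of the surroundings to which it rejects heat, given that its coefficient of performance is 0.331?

T_H ≈ 294.1 K

T_C = -328 °F → (-328 − 32) × 5/9 = -200.00 °C = 73.15 K.
COP_R = T_C/(T_H − T_C) ⇒ T_H = T_C·(1 + 1/COP_R) = 73.15 × (1 + 1/0.331) = 294.1 K.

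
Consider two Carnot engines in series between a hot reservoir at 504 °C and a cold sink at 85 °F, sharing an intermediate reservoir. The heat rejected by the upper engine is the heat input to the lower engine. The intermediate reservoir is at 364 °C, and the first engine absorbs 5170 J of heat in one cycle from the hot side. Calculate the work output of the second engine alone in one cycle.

W₂ ≈ 2230 J

T_H = 504 °C → 504 + 273.15 = 777.15 K.
T_C = 85 °F → (85 − 32) × 5/9 = 29.44 °C = 302.59 K.
T_m = 364 °C → 364 + 273.15 = 637.15 K.
Heat entering the second stage: Q_m = Q_H·(T_m/T_H) = 5170 × 637.15/777.15 = 4240 J.
Second-stage efficiency η₂ = 1 − T_C/T_m = 1 − 302.59/637.15 = 0.5251, so W₂ = η₂·Q_m = 2230 J.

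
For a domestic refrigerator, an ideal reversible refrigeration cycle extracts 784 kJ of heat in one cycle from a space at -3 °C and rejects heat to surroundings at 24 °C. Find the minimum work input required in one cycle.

T_H = 24 °C → 24 + 273.15 = 297.15 K.
T_C = -3 °C → -3 + 273.15 = 270.15 K.
COP_R = T_C/(T_H − T_C) = 270.15/27.00 = 10.0056.
W = Q_C/COP_R = 784/10.0056 = 78.4 kJ.

W_in ≈ 78.4 kJ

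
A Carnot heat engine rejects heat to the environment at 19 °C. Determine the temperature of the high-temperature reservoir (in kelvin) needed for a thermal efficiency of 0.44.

T_C = 19 °C → 19 + 273.15 = 292.15 K.
From η = 1 − T_C/T_H, solving for T_H gives T_H = T_C/(1 − η) = 292.15/(1 − 0.44) = 522 K.

T_H ≈ 522 K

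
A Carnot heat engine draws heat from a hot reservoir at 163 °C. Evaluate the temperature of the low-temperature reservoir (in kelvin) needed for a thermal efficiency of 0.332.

T_C ≈ 291 K

T_H = 163 °C → 163 + 273.15 = 436.15 K.
From η = 1 − T_C/T_H, T_C = T_H·(1 − η) = 436.15 × (1 − 0.332) = 291 K.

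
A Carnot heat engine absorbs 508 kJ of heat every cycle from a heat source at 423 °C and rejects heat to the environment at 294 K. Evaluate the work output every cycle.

W ≈ 293 kJ

T_H = 423 °C → 423 + 273.15 = 696.15 K.
η_rev = 1 − T_C/T_H = 1 − 294.00/696.15 = 0.5777.
W = η·Q_H = 0.5777 × 508 = 293 kJ.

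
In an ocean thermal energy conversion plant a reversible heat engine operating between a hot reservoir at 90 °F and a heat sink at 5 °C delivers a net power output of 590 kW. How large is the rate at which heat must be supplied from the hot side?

T_H = 90 °F → (90 − 32) × 5/9 = 32.22 °C = 305.37 K.
T_C = 5 °C → 5 + 273.15 = 278.15 K.
η_rev = 1 − T_C/T_H = 1 − 278.15/305.37 = 0.0891.
Q_H = W/η = 590/0.0891 = 6620 kW.

Q̇_H ≈ 6620 kW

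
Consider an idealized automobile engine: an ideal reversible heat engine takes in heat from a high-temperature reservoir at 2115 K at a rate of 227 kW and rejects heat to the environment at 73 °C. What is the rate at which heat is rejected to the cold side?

T_C = 73 °C → 73 + 273.15 = 346.15 K.
Since the cycle is reversible, η = 1 − T_C/T_H = 1 − 346.15/2115.00 = 0.8363.
For a reversible cycle Q_C/Q_H = T_C/T_H, so Q_C = 227 × 346.15/2115.00 = 37.2 kW.

Q̇_C ≈ 37.2 kW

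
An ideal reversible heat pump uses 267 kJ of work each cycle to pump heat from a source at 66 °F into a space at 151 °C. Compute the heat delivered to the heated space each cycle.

Q_H ≈ 857 kJ

T_H = 151 °C → 151 + 273.15 = 424.15 K.
T_C = 66 °F → (66 − 32) × 5/9 = 18.89 °C = 292.04 K.
For a reversible heat pump, COP_HP = T_H/(T_H − T_C) = 424.15/132.11 = 3.2106.
Q_H = COP_HP · W = 3.2106 × 267 = 857 kJ.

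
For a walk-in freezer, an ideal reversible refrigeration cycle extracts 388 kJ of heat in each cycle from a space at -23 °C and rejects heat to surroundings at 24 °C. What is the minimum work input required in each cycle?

W_in ≈ 72.9 kJ

T_H = 24 °C → 24 + 273.15 = 297.15 K.
T_C = -23 °C → -23 + 273.15 = 250.15 K.
Carnot COP: COP_R = T_C/(T_H − T_C) = 250.15/47.00 = 5.3223.
W = Q_C/COP_R = 388/5.3223 = 72.9 kJ.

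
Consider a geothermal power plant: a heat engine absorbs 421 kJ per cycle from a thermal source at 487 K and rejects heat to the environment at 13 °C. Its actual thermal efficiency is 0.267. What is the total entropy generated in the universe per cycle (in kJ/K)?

ΔS_univ ≈ 0.2140 kJ/K

T_C = 13 °C → 13 + 273.15 = 286.15 K.
W = η·Q_H = 0.267 × 421 = 112.4 kJ, so Q_C = Q_H − W = 308.6 kJ.
Entropy balance on the reservoirs: −Q_H/T_H = -0.8645 kJ/K, +Q_C/T_C = 1.078 kJ/K.
ΔS_univ = −Q_H/T_H + Q_C/T_C = 0.2140 kJ/K (> 0, since η = 0.267 < η_Carnot = 0.412).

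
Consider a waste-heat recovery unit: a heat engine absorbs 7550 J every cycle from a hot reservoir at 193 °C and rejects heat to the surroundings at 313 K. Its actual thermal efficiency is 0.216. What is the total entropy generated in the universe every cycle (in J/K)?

ΔS_univ ≈ 2.71 J/K

T_H = 193 °C → 193 + 273.15 = 466.15 K.
W = η·Q_H = 0.216 × 7550 = 1631 J, so Q_C = Q_H − W = 5919 J.
The hot reservoir loses entropy Q_H/T_H = 7550/466.15 = 16.20 J/K; the cold reservoir gains Q_C/T_C = 5919/313.00 = 18.91 J/K.
ΔS_univ = −Q_H/T_H + Q_C/T_C = 2.71 J/K (> 0, since η = 0.216 < η_Carnot = 0.329).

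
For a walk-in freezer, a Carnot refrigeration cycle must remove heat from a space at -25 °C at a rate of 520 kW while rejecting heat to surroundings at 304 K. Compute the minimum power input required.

T_C = -25 °C → -25 + 273.15 = 248.15 K.
Carnot COP: COP_R = T_C/(T_H − T_C) = 248.15/55.85 = 4.4432.
W = Q_C/COP_R = 520/4.4432 = 117.0 kW.

Ẇ_in ≈ 117.0 kW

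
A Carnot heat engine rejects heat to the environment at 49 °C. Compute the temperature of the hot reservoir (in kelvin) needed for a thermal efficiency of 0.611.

T_C = 49 °C → 49 + 273.15 = 322.15 K.
From η = 1 − T_C/T_H, solving for T_H gives T_H = T_C/(1 − η) = 322.15/(1 − 0.611) = 828 K.

T_H ≈ 828 K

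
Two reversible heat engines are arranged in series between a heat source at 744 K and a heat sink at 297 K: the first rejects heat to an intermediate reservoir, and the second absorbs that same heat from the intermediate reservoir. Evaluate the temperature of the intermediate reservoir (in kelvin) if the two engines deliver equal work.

T_m ≈ 520 K

For reversible stages Q_m = Q_H·(T_m/T_H). Setting W₁ = Q_H(1 − T_m/T_H) equal to W₂ = Q_m(1 − T_C/T_m) = Q_H·(T_m − T_C)/T_H gives T_H − T_m = T_m − T_C, so T_m = (T_H + T_C)/2 = (744.00 + 297.00)/2 = 520 K.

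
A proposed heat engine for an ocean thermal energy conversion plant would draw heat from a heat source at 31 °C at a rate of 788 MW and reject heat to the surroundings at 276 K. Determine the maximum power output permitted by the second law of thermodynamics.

T_H = 31 °C → 31 + 273.15 = 304.15 K.
No engine can exceed the Carnot limit: η_max = 1 − T_C/T_H = 1 − 276.00/304.15 = 0.0926.
W_max = η_max · Q_H = 0.0926 × 788 = 72.9 MW.

Ẇ_max ≈ 72.9 MW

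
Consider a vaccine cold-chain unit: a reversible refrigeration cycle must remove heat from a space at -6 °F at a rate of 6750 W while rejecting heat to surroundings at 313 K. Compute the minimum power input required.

Ẇ_in ≈ 1630 W

T_C = -6 °F → (-6 − 32) × 5/9 = -21.11 °C = 252.04 K.
The reversible coefficient of performance is COP_R = T_C/(T_H − T_C) = 252.04/60.96 = 4.1344.
W = Q_C/COP_R = 6750/4.1344 = 1630 W.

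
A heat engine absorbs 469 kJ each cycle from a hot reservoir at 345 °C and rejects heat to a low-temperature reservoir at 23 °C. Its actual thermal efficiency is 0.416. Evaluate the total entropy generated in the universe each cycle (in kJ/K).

T_H = 345 °C → 345 + 273.15 = 618.15 K.
T_C = 23 °C → 23 + 273.15 = 296.15 K.
W = η·Q_H = 0.416 × 469 = 195.1 kJ, so Q_C = Q_H − W = 273.9 kJ.
Entropy balance on the reservoirs: −Q_H/T_H = -0.7587 kJ/K, +Q_C/T_C = 0.9249 kJ/K.
ΔS_univ = −Q_H/T_H + Q_C/T_C = 0.1661 kJ/K (> 0, since η = 0.416 < η_Carnot = 0.521).

ΔS_univ ≈ 0.1661 kJ/K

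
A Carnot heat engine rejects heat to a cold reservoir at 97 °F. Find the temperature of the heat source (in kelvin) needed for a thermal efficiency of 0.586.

T_C = 97 °F → (97 − 32) × 5/9 = 36.11 °C = 309.26 K.
From η = 1 − T_C/T_H, solving for T_H gives T_H = T_C/(1 − η) = 309.26/(1 − 0.586) = 747.0 K.

T_H ≈ 747.0 K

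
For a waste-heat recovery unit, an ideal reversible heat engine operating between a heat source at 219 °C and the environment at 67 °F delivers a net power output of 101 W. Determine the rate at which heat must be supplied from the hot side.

Q̇_H ≈ 249.1 W

T_H = 219 °C → 219 + 273.15 = 492.15 K.
T_C = 67 °F → (67 − 32) × 5/9 = 19.44 °C = 292.59 K.
η_rev = 1 − T_C/T_H = 1 − 292.59/492.15 = 0.4055.
Q_H = W/η = 101/0.4055 = 249.1 W.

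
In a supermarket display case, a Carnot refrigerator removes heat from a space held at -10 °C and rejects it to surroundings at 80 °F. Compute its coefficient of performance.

T_H = 80 °F → (80 − 32) × 5/9 = 26.67 °C = 299.82 K.
T_C = -10 °C → -10 + 273.15 = 263.15 K.
Carnot COP: COP_R = T_C/(T_H − T_C) = 263.15/(299.82 − 263.15) = 7.18.

COP_R ≈ 7.18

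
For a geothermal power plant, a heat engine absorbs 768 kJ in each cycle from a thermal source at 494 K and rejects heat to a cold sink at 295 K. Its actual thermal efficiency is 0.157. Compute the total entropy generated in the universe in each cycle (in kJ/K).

W = η·Q_H = 0.157 × 768 = 120.6 kJ, so Q_C = Q_H − W = 647.4 kJ.
Entropy balance on the reservoirs: −Q_H/T_H = -1.555 kJ/K, +Q_C/T_C = 2.195 kJ/K.
ΔS_univ = −Q_H/T_H + Q_C/T_C = 0.6400 kJ/K (> 0, since η = 0.157 < η_Carnot = 0.403).

ΔS_univ ≈ 0.6400 kJ/K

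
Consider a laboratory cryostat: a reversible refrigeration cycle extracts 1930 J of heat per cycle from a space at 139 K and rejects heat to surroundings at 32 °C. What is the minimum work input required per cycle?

T_H = 32 °C → 32 + 273.15 = 305.15 K.
The reversible coefficient of performance is COP_R = T_C/(T_H − T_C) = 139.00/166.15 = 0.8366.
W = Q_C/COP_R = 1930/0.8366 = 2310 J.

W_in ≈ 2310 J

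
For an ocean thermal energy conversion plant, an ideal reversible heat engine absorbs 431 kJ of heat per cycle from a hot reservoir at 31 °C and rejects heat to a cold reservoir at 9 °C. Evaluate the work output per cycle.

W ≈ 31.2 kJ

T_H = 31 °C → 31 + 273.15 = 304.15 K.
T_C = 9 °C → 9 + 273.15 = 282.15 K.
The Carnot efficiency is η = 1 − T_C/T_H = 1 − 282.15/304.15 = 0.0723.
W = η·Q_H = 0.0723 × 431 = 31.2 kJ.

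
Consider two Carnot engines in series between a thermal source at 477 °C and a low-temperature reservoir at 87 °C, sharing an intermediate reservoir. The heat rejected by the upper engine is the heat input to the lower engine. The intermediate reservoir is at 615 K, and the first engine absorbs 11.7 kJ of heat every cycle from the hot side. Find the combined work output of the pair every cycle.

T_H = 477 °C → 477 + 273.15 = 750.15 K.
T_C = 87 °C → 87 + 273.15 = 360.15 K.
Two reversible stages in series are equivalent to a single Carnot engine between T_H and T_C, so η_total = 1 − T_C/T_H = 1 − 360.15/750.15 = 0.5199.
W_total = η_total · Q_H = 0.5199 × 11.7 = 6.08 kJ.

W_total ≈ 6.08 kJ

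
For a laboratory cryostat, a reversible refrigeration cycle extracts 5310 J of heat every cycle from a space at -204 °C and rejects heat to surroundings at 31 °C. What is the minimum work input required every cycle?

T_H = 31 °C → 31 + 273.15 = 304.15 K.
T_C = -204 °C → -204 + 273.15 = 69.15 K.
Carnot COP: COP_R = T_C/(T_H − T_C) = 69.15/235.00 = 0.2943.
W = Q_C/COP_R = 5310/0.2943 = 18000 J.

W_in ≈ 18000 J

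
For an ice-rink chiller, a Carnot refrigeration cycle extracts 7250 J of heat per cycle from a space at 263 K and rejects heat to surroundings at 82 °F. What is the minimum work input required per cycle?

W_in ≈ 1050 J

T_H = 82 °F → (82 − 32) × 5/9 = 27.78 °C = 300.93 K.
Carnot COP: COP_R = T_C/(T_H − T_C) = 263.00/37.93 = 6.9342.
W = Q_C/COP_R = 7250/6.9342 = 1050 J.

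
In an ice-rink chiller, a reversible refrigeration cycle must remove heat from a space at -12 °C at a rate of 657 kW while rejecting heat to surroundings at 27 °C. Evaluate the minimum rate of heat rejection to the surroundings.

Q̇_H ≈ 755 kW

T_H = 27 °C → 27 + 273.15 = 300.15 K.
T_C = -12 °C → -12 + 273.15 = 261.15 K.
For a reversible cycle Q_H/Q_C = T_H/T_C, so Q_H = Q_C·T_H/T_C = 657 × 300.15/261.15 = 755 kW.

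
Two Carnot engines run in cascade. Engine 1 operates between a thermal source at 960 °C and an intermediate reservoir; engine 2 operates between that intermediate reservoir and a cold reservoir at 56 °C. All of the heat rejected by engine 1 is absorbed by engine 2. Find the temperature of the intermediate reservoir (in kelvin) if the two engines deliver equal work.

T_H = 960 °C → 960 + 273.15 = 1233.15 K.
T_C = 56 °C → 56 + 273.15 = 329.15 K.
For reversible stages Q_m = Q_H·(T_m/T_H). Setting W₁ = Q_H(1 − T_m/T_H) equal to W₂ = Q_m(1 − T_C/T_m) = Q_H·(T_m − T_C)/T_H gives T_H − T_m = T_m − T_C, so T_m = (T_H + T_C)/2 = (1233.15 + 329.15)/2 = 781 K.

T_m ≈ 781 K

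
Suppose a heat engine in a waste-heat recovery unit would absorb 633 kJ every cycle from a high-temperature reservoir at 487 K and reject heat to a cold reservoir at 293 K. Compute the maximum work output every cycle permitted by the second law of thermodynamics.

W_max ≈ 252 kJ

The second-law ceiling is the Carnot efficiency, η_max = 1 − T_C/T_H = 1 − 293.00/487.00 = 0.3984.
W_max = η_max · Q_H = 0.3984 × 633 = 252 kJ.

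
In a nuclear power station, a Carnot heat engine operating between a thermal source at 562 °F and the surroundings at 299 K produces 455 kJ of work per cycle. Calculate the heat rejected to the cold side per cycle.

Q_C ≈ 507 kJ

T_H = 562 °F → (562 − 32) × 5/9 = 294.44 °C = 567.59 K.
η_rev = 1 − T_C/T_H = 1 − 299.00/567.59 = 0.4732.
Since Q_C/Q_H = T_C/T_H and Q_H = W/η, Q_C = W·T_C/(T_H − T_C) = 455 × 299.00/268.59 = 507 kJ.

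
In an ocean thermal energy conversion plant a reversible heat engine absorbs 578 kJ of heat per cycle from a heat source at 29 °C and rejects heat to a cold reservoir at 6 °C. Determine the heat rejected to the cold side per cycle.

T_H = 29 °C → 29 + 273.15 = 302.15 K.
T_C = 6 °C → 6 + 273.15 = 279.15 K.
For a reversible engine, η = 1 − T_C/T_H = 1 − 279.15/302.15 = 0.0761.
For a reversible cycle Q_C/Q_H = T_C/T_H, so Q_C = 578 × 279.15/302.15 = 534.0 kJ.

Q_C ≈ 534.0 kJ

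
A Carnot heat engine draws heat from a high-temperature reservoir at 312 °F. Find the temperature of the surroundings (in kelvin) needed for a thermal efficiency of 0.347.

T_C ≈ 280 K

T_H = 312 °F → (312 − 32) × 5/9 = 155.56 °C = 428.71 K.
From η = 1 − T_C/T_H, T_C = T_H·(1 − η) = 428.71 × (1 − 0.347) = 280 K.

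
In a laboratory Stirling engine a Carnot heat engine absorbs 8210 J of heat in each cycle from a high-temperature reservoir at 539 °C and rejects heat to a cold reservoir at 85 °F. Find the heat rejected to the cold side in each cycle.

T_H = 539 °C → 539 + 273.15 = 812.15 K.
T_C = 85 °F → (85 − 32) × 5/9 = 29.44 °C = 302.59 K.
For a reversible engine, η = 1 − T_C/T_H = 1 − 302.59/812.15 = 0.6274.
For a reversible cycle Q_C/Q_H = T_C/T_H, so Q_C = 8210 × 302.59/812.15 = 3060 J.

Q_C ≈ 3060 J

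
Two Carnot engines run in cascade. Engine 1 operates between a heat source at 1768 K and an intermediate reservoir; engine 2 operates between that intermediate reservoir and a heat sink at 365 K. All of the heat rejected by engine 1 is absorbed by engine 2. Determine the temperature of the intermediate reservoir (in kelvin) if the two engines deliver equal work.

For reversible stages Q_m = Q_H·(T_m/T_H). Setting W₁ = Q_H(1 − T_m/T_H) equal to W₂ = Q_m(1 − T_C/T_m) = Q_H·(T_m − T_C)/T_H gives T_H − T_m = T_m − T_C, so T_m = (T_H + T_C)/2 = (1768.00 + 365.00)/2 = 1070 K.

T_m ≈ 1070 K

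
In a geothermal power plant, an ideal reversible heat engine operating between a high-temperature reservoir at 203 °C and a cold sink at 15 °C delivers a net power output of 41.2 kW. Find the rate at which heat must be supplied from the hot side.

Q̇_H ≈ 104 kW

T_H = 203 °C → 203 + 273.15 = 476.15 K.
T_C = 15 °C → 15 + 273.15 = 288.15 K.
Since the cycle is reversible, η = 1 − T_C/T_H = 1 − 288.15/476.15 = 0.3948.
Q_H = W/η = 41.2/0.3948 = 104 kW.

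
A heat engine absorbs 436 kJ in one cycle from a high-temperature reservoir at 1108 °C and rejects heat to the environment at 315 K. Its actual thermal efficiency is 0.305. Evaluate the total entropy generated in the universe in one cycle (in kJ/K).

T_H = 1108 °C → 1108 + 273.15 = 1381.15 K.
W = η·Q_H = 0.305 × 436 = 133.0 kJ, so Q_C = Q_H − W = 303.0 kJ.
Reservoir entropy changes: ΔS_H = −Q_H/T_H = −436/1381.15 = -0.3157 kJ/K and ΔS_C = +Q_C/T_C = 303.0/315.00 = 0.9620 kJ/K.
ΔS_univ = −Q_H/T_H + Q_C/T_C = 0.646 kJ/K (> 0, since η = 0.305 < η_Carnot = 0.772).

ΔS_univ ≈ 0.646 kJ/K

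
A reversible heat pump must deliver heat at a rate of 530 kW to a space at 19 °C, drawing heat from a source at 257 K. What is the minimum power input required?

T_H = 19 °C → 19 + 273.15 = 292.15 K.
COP_HP = T_H/(T_H − T_C) = 292.15/35.15 = 8.3115.
W = Q_H/COP_HP = 530/8.3115 = 63.77 kW.

Ẇ_in ≈ 63.77 kW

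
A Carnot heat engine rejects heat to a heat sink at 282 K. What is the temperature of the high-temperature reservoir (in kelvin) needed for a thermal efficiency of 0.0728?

From η = 1 − T_C/T_H, solving for T_H gives T_H = T_C/(1 − η) = 282.00/(1 − 0.0728) = 304.1 K.

T_H ≈ 304.1 K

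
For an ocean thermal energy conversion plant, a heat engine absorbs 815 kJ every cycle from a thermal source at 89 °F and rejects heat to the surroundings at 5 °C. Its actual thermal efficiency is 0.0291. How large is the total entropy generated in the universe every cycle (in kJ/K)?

T_H = 89 °F → (89 − 32) × 5/9 = 31.67 °C = 304.82 K.
T_C = 5 °C → 5 + 273.15 = 278.15 K.
W = η·Q_H = 0.0291 × 815 = 23.72 kJ, so Q_C = Q_H − W = 791.3 kJ.
The hot reservoir loses entropy Q_H/T_H = 815/304.82 = 2.674 kJ/K; the cold reservoir gains Q_C/T_C = 791.3/278.15 = 2.845 kJ/K.
ΔS_univ = −Q_H/T_H + Q_C/T_C = 0.1711 kJ/K (> 0, since η = 0.0291 < η_Carnot = 0.087).

ΔS_univ ≈ 0.1711 kJ/K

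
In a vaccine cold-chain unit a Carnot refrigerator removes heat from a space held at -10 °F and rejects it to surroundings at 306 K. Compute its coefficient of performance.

COP_R ≈ 4.45

T_C = -10 °F → (-10 − 32) × 5/9 = -23.33 °C = 249.82 K.
COP_R = T_C/(T_H − T_C) = 249.82/(306.00 − 249.82) = 4.45.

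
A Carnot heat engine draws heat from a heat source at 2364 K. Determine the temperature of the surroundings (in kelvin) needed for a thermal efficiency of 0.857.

T_C ≈ 338 K

From η = 1 − T_C/T_H, T_C = T_H·(1 − η) = 2364.00 × (1 − 0.857) = 338 K.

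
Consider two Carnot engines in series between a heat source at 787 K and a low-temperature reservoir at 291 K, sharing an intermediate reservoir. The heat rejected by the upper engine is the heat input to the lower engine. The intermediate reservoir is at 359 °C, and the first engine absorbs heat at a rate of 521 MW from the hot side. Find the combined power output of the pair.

Two reversible stages in series are equivalent to a single Carnot engine between T_H and T_C, so η_total = 1 − T_C/T_H = 1 − 291.00/787.00 = 0.6302.
W_total = η_total · Q_H = 0.6302 × 521 = 328 MW.

Ẇ_total ≈ 328 MW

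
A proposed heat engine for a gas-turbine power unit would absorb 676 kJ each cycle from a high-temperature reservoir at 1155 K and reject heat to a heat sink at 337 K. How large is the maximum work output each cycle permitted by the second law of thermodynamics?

W_max ≈ 479 kJ

The upper bound on efficiency is η_max = 1 − T_C/T_H = 1 − 337.00/1155.00 = 0.7082.
W_max = η_max · Q_H = 0.7082 × 676 = 479 kJ.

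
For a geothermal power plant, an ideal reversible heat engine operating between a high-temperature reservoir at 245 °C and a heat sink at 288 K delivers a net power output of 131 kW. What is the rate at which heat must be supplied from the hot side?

T_H = 245 °C → 245 + 273.15 = 518.15 K.
For a reversible engine, η = 1 − T_C/T_H = 1 − 288.00/518.15 = 0.4442.
Q_H = W/η = 131/0.4442 = 294.9 kW.

Q̇_H ≈ 294.9 kW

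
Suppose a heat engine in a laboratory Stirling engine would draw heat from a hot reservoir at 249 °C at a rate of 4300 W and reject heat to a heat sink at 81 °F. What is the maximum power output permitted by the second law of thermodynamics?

T_H = 249 °C → 249 + 273.15 = 522.15 K.
T_C = 81 °F → (81 − 32) × 5/9 = 27.22 °C = 300.37 K.
The second-law ceiling is the Carnot efficiency, η_max = 1 − T_C/T_H = 1 − 300.37/522.15 = 0.4247.
W_max = η_max · Q_H = 0.4247 × 4300 = 1830 W.

Ẇ_max ≈ 1830 W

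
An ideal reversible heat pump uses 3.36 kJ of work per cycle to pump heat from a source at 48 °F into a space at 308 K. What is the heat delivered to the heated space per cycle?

T_C = 48 °F → (48 − 32) × 5/9 = 8.89 °C = 282.04 K.
Reversible heating COP: COP_HP = T_H/(T_H − T_C) = 308.00/25.96 = 11.8639.
Q_H = COP_HP · W = 11.8639 × 3.36 = 39.86 kJ.

Q_H ≈ 39.86 kJ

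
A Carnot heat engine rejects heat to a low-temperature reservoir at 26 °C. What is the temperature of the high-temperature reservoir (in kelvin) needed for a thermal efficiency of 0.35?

T_H ≈ 460 K

T_C = 26 °C → 26 + 273.15 = 299.15 K.
From η = 1 − T_C/T_H, solving for T_H gives T_H = T_C/(1 − η) = 299.15/(1 − 0.35) = 460 K.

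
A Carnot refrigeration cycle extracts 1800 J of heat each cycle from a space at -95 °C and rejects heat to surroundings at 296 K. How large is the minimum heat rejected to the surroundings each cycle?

Q_H ≈ 2991 J

T_C = -95 °C → -95 + 273.15 = 178.15 K.
For a reversible cycle Q_H/Q_C = T_H/T_C, so Q_H = Q_C·T_H/T_C = 1800 × 296.00/178.15 = 2991 J.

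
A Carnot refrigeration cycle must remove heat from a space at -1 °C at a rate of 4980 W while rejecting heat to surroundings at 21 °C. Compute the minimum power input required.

Ẇ_in ≈ 402.6 W

T_H = 21 °C → 21 + 273.15 = 294.15 K.
T_C = -1 °C → -1 + 273.15 = 272.15 K.
The reversible coefficient of performance is COP_R = T_C/(T_H − T_C) = 272.15/22.00 = 12.3705.
W = Q_C/COP_R = 4980/12.3705 = 402.6 W.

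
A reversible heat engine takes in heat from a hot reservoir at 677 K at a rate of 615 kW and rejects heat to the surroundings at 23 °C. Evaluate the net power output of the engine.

Ẇ ≈ 346 kW

T_C = 23 °C → 23 + 273.15 = 296.15 K.
η_rev = 1 − T_C/T_H = 1 − 296.15/677.00 = 0.5626.
W = η·Q_H = 0.5626 × 615 = 346 kW.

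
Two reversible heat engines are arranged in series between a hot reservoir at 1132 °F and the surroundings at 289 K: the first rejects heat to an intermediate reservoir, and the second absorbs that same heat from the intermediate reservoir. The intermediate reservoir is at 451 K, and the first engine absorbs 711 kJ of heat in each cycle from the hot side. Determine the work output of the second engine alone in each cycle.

W₂ ≈ 130.3 kJ

T_H = 1132 °F → (1132 − 32) × 5/9 = 611.11 °C = 884.26 K.
Heat entering the second stage: Q_m = Q_H·(T_m/T_H) = 711 × 451.00/884.26 = 362.6 kJ.
Second-stage efficiency η₂ = 1 − T_C/T_m = 1 − 289.00/451.00 = 0.3592, so W₂ = η₂·Q_m = 130.3 kJ.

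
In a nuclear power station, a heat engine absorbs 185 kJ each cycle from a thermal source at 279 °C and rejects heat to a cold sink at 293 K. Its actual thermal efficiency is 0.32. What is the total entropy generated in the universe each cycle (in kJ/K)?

T_H = 279 °C → 279 + 273.15 = 552.15 K.
W = η·Q_H = 0.32 × 185 = 59.20 kJ, so Q_C = Q_H − W = 125.8 kJ.
Reservoir entropy changes: ΔS_H = −Q_H/T_H = −185/552.15 = -0.3351 kJ/K and ΔS_C = +Q_C/T_C = 125.8/293.00 = 0.4294 kJ/K.
ΔS_univ = −Q_H/T_H + Q_C/T_C = 0.0943 kJ/K (> 0, since η = 0.32 < η_Carnot = 0.469).

ΔS_univ ≈ 0.0943 kJ/K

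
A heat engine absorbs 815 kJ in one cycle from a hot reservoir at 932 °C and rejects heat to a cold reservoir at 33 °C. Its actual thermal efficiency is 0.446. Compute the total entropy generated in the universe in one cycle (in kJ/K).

ΔS_univ ≈ 0.799 kJ/K

T_H = 932 °C → 932 + 273.15 = 1205.15 K.
T_C = 33 °C → 33 + 273.15 = 306.15 K.
W = η·Q_H = 0.446 × 815 = 363.5 kJ, so Q_C = Q_H − W = 451.5 kJ.
Entropy balance on the reservoirs: −Q_H/T_H = -0.6763 kJ/K, +Q_C/T_C = 1.475 kJ/K.
ΔS_univ = −Q_H/T_H + Q_C/T_C = 0.799 kJ/K (> 0, since η = 0.446 < η_Carnot = 0.746).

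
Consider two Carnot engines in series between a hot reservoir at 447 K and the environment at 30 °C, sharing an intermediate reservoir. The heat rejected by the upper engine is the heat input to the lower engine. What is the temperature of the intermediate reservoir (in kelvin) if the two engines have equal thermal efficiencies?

T_m ≈ 368 K

T_C = 30 °C → 30 + 273.15 = 303.15 K.
Equal efficiencies require 1 − T_m/T_H = 1 − T_C/T_m, i.e. T_m/T_H = T_C/T_m, so T_m = √(T_H·T_C) = √(447.00 × 303.15) = 368 K.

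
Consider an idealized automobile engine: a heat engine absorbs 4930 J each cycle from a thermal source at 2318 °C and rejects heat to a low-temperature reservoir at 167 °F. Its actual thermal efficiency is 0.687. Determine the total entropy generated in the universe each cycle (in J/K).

ΔS_univ ≈ 2.530 J/K

T_H = 2318 °C → 2318 + 273.15 = 2591.15 K.
T_C = 167 °F → (167 − 32) × 5/9 = 75.00 °C = 348.15 K.
W = η·Q_H = 0.687 × 4930 = 3387 J, so Q_C = Q_H − W = 1543 J.
The hot reservoir loses entropy Q_H/T_H = 4930/2591.15 = 1.903 J/K; the cold reservoir gains Q_C/T_C = 1543/348.15 = 4.432 J/K.
ΔS_univ = −Q_H/T_H + Q_C/T_C = 2.530 J/K (> 0, since η = 0.687 < η_Carnot = 0.866).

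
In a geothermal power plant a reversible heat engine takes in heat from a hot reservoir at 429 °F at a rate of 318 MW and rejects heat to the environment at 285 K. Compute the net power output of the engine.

T_H = 429 °F → (429 − 32) × 5/9 = 220.56 °C = 493.71 K.
Since the cycle is reversible, η = 1 − T_C/T_H = 1 − 285.00/493.71 = 0.4227.
W = η·Q_H = 0.4227 × 318 = 134 MW.

Ẇ ≈ 134 MW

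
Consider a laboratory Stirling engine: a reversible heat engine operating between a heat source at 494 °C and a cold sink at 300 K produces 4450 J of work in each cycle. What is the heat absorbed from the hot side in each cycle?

T_H = 494 °C → 494 + 273.15 = 767.15 K.
η_rev = 1 − T_C/T_H = 1 − 300.00/767.15 = 0.6089.
Q_H = W/η = 4450/0.6089 = 7310 J.

Q_H ≈ 7310 J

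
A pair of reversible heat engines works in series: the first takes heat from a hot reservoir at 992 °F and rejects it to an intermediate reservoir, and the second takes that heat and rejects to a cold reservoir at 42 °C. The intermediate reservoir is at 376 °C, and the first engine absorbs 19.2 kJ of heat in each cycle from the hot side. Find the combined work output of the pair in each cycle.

W_total ≈ 11.7 kJ

T_H = 992 °F → (992 − 32) × 5/9 = 533.33 °C = 806.48 K.
T_C = 42 °C → 42 + 273.15 = 315.15 K.
Two reversible stages in series are equivalent to a single Carnot engine between T_H and T_C, so η_total = 1 − T_C/T_H = 1 − 315.15/806.48 = 0.6092.
W_total = η_total · Q_H = 0.6092 × 19.2 = 11.7 kJ.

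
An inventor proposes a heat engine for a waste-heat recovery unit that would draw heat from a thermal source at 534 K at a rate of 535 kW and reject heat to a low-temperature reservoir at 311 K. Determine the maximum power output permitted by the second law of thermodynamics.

Ẇ_max ≈ 223 kW

The second-law ceiling is the Carnot efficiency, η_max = 1 − T_C/T_H = 1 − 311.00/534.00 = 0.4176.
W_max = η_max · Q_H = 0.4176 × 535 = 223 kW.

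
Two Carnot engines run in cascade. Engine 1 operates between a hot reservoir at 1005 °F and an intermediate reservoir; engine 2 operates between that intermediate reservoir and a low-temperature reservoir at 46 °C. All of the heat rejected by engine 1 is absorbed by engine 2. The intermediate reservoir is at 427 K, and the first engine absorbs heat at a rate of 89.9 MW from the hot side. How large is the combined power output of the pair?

Ẇ_total ≈ 54.6 MW

T_H = 1005 °F → (1005 − 32) × 5/9 = 540.56 °C = 813.71 K.
T_C = 46 °C → 46 + 273.15 = 319.15 K.
Two reversible stages in series are equivalent to a single Carnot engine between T_H and T_C, so η_total = 1 − T_C/T_H = 1 − 319.15/813.71 = 0.6078.
W_total = η_total · Q_H = 0.6078 × 89.9 = 54.6 MW.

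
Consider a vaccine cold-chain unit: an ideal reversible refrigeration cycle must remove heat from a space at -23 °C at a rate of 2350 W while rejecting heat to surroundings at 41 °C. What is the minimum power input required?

T_H = 41 °C → 41 + 273.15 = 314.15 K.
T_C = -23 °C → -23 + 273.15 = 250.15 K.
The reversible coefficient of performance is COP_R = T_C/(T_H − T_C) = 250.15/64.00 = 3.9086.
W = Q_C/COP_R = 2350/3.9086 = 601 W.

Ẇ_in ≈ 601 W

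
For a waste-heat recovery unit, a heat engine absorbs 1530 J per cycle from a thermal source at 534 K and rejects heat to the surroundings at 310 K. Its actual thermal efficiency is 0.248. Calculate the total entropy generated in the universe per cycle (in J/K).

W = η·Q_H = 0.248 × 1530 = 379.4 J, so Q_C = Q_H − W = 1151 J.
Reservoir entropy changes: ΔS_H = −Q_H/T_H = −1530/534.00 = -2.865 J/K and ΔS_C = +Q_C/T_C = 1151/310.00 = 3.711 J/K.
ΔS_univ = −Q_H/T_H + Q_C/T_C = 0.846 J/K (> 0, since η = 0.248 < η_Carnot = 0.419).

ΔS_univ ≈ 0.846 J/K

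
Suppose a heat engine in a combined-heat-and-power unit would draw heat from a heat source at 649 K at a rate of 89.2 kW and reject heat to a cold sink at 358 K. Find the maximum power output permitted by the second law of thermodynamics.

The second-law ceiling is the Carnot efficiency, η_max = 1 − T_C/T_H = 1 − 358.00/649.00 = 0.4484.
W_max = η_max · Q_H = 0.4484 × 89.2 = 40.0 kW.

Ẇ_max ≈ 40.0 kW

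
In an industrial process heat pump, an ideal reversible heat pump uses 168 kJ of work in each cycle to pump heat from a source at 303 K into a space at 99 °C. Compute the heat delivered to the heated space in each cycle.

T_H = 99 °C → 99 + 273.15 = 372.15 K.
For a reversible heat pump, COP_HP = T_H/(T_H − T_C) = 372.15/69.15 = 5.3818.
Q_H = COP_HP · W = 5.3818 × 168 = 904 kJ.

Q_H ≈ 904 kJ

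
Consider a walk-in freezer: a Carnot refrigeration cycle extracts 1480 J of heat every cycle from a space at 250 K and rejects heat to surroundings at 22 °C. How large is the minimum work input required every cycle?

W_in ≈ 267 J

T_H = 22 °C → 22 + 273.15 = 295.15 K.
Carnot COP: COP_R = T_C/(T_H − T_C) = 250.00/45.15 = 5.5371.
W = Q_C/COP_R = 1480/5.5371 = 267 J.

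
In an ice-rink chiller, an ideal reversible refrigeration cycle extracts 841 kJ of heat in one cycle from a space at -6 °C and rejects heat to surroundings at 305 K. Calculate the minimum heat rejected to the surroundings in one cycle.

Q_H ≈ 960.2 kJ

T_C = -6 °C → -6 + 273.15 = 267.15 K.
For a reversible cycle Q_H/Q_C = T_H/T_C, so Q_H = Q_C·T_H/T_C = 841 × 305.00/267.15 = 960.2 kJ.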